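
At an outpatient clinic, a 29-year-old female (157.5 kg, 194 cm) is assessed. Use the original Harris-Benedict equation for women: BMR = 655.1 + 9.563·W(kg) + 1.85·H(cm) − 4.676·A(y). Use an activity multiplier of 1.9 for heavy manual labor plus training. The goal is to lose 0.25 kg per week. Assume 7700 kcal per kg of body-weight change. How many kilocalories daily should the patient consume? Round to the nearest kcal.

Harris-Benedict: BMR = 655.1 + 9.563(157.5) + 1.85(194) − 4.676(29) = 2384.5685 kcal/day.
TEE = 2384.5685 × 1.9 = 4530.6802 kcal/day.
Required daily deficit = 0.25 × 7700 ÷ 7 = 275 kcal/day.
Target intake = 4530.6802 − 275 = 4255.6802 kcal/day.

4256 kilocalories daily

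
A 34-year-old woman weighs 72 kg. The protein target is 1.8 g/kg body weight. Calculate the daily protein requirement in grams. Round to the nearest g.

Protein = 1.8 g/kg × 72 kg = 129.6 g/day.

130 g/day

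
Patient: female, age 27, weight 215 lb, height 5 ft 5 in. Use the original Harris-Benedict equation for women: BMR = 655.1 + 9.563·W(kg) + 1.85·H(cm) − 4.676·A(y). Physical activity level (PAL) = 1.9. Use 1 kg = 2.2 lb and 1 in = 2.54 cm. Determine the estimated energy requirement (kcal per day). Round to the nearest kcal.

3361 kcal per day

Convert to metric: weight = 215 ÷ 2.2 = 97.7273 kg; height = (5×12 + 5) × 2.54 = 65 × 2.54 = 165.1 cm.
Harris-Benedict: BMR = 655.1 + 9.563(97.7273) + 1.85(165.1) − 4.676(27) = 1768.8489 kcal/day.
TEE = BMR × activity factor = 1768.8489 × 1.9 = 3360.8129 kcal/day.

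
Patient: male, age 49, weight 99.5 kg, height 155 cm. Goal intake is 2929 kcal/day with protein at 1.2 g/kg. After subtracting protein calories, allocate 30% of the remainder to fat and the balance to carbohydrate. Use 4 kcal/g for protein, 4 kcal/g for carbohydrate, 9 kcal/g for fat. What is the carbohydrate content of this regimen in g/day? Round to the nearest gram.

429 g/day

Protein = 1.2 × 99.5 = 119.4 g → 119.4 × 4 = 477.6 kcal.
Non-protein calories = 2929 − 477.6 = 2451.4 kcal.
Fat: 30% × 2451.4 = 735.42 kcal; carbohydrate: 1715.98 kcal.
Carbohydrate: 1715.98 kcal ÷ 4 kcal/g = 428.995 g.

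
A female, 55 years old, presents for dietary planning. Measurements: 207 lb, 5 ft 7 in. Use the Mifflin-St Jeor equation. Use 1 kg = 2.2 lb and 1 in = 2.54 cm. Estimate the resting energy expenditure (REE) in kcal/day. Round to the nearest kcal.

1569 kcal/day

Convert to metric: weight = 207 ÷ 2.2 = 94.0909 kg; height = (5×12 + 7) × 2.54 = 67 × 2.54 = 170.18 cm.
Mifflin-St Jeor (female): BMR = 10(94.0909) + 6.25(170.18) − 5(55) − 161 = 940.9091 + 1063.625 − 275 − 161 = 1568.5341 kcal/day.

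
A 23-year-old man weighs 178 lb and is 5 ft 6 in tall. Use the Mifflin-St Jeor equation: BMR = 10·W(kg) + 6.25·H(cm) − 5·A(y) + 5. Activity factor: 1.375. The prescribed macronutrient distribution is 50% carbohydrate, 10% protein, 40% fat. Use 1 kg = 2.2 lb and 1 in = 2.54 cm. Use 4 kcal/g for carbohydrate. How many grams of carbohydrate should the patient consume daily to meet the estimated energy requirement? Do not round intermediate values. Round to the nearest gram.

Convert to metric: weight = 178 ÷ 2.2 = 80.9091 kg; height = (5×12 + 6) × 2.54 = 66 × 2.54 = 167.64 cm.
Mifflin-St Jeor (male): BMR = 10(80.9091) + 6.25(167.64) − 5(23) + 5 = 809.0909 + 1047.75 − 115 + 5 = 1746.8409 kcal/day.
TEE = 1746.8409 × 1.375 = 2401.9063 kcal/day.
Carbohydrate energy = 50% × 2401.9063 = 1200.9531 kcal.
Carbohydrate = 1200.9531 ÷ 4 kcal/g = 300.2383 g.

300 g/day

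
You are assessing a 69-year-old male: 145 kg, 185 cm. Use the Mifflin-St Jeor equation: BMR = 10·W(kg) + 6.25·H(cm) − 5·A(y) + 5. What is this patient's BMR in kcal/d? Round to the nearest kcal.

2266 kcal/d

Mifflin-St Jeor (male): BMR = 10(145) + 6.25(185) − 5(69) + 5 = 1450 + 1156.25 − 345 + 5 = 2266.25 kcal/day.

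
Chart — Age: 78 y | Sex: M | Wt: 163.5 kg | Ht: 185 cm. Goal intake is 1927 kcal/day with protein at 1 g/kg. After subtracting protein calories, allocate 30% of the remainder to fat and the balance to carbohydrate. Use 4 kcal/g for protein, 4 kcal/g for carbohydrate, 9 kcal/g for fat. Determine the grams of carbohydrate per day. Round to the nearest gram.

223 g/day

Protein = 1 × 163.5 = 163.5 g → 163.5 × 4 = 654 kcal.
Non-protein calories = 1927 − 654 = 1273 kcal.
Fat: 30% × 1273 = 381.9 kcal; carbohydrate: 891.1 kcal.
Carbohydrate: 891.1 kcal ÷ 4 kcal/g = 222.775 g.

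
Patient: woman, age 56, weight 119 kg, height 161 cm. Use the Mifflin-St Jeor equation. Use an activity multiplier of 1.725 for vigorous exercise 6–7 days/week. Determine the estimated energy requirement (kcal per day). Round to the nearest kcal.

Mifflin-St Jeor (female): BMR = 10(119) + 6.25(161) − 5(56) − 161 = 1190 + 1006.25 − 280 − 161 = 1755.25 kcal/day.
TEE = BMR × activity factor = 1755.25 × 1.725 = 3027.8063 kcal/day.

3028 kcal per day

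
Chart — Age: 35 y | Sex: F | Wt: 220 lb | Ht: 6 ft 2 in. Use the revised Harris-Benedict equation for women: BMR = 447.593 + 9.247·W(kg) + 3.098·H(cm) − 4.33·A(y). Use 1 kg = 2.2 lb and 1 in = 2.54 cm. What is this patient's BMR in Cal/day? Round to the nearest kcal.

Convert to metric: weight = 220 ÷ 2.2 = 100 kg; height = (6×12 + 2) × 2.54 = 74 × 2.54 = 187.96 cm.
Harris-Benedict: BMR = 447.593 + 9.247(100) + 3.098(187.96) − 4.33(35) = 1803.0431 kcal/day.

1803 Cal/day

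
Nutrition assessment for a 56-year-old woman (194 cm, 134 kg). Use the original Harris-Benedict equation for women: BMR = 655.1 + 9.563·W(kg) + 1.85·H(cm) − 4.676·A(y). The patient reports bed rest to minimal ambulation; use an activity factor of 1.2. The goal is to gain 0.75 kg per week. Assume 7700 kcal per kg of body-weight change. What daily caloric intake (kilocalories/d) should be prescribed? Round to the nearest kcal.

3265 kilocalories/d

Harris-Benedict: BMR = 655.1 + 9.563(134) + 1.85(194) − 4.676(56) = 2033.586 kcal/day.
TEE = 2033.586 × 1.2 = 2440.3032 kcal/day.
Required daily surplus = 0.75 × 7700 ÷ 7 = 825 kcal/day.
Target intake = 2440.3032 + 825 = 3265.3032 kcal/day.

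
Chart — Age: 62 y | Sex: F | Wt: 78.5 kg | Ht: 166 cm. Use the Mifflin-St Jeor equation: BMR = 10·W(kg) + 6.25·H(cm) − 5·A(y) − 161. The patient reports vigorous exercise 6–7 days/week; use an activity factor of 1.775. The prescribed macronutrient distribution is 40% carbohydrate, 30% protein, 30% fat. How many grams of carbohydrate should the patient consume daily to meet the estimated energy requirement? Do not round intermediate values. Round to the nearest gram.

240 g/day

Mifflin-St Jeor (female): BMR = 10(78.5) + 6.25(166) − 5(62) − 161 = 785 + 1037.5 − 310 − 161 = 1351.5 kcal/day.
TEE = 1351.5 × 1.775 = 2398.9125 kcal/day.
Carbohydrate energy = 40% × 2398.9125 = 959.565 kcal.
Carbohydrate = 959.565 ÷ 4 kcal/g = 239.8913 g.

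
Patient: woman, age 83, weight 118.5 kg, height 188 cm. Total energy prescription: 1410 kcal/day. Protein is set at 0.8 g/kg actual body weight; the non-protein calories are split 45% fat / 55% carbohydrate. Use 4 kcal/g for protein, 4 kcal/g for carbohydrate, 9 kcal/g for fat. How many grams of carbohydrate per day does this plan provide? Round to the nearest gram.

Protein = 0.8 × 118.5 = 94.8 g → 94.8 × 4 = 379.2 kcal.
Non-protein calories = 1410 − 379.2 = 1030.8 kcal.
Fat: 45% × 1030.8 = 463.86 kcal; carbohydrate: 566.94 kcal.
Carbohydrate: 566.94 kcal ÷ 4 kcal/g = 141.735 g.

142 g/day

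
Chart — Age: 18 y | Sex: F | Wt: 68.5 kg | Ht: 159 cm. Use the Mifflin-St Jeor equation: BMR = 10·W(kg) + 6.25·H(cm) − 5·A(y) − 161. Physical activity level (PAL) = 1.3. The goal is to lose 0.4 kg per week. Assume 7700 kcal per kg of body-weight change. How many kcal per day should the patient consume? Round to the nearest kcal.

Mifflin-St Jeor (female): BMR = 10(68.5) + 6.25(159) − 5(18) − 161 = 685 + 993.75 − 90 − 161 = 1427.75 kcal/day.
TEE = 1427.75 × 1.3 = 1856.075 kcal/day.
Required daily deficit = 0.4 × 7700 ÷ 7 = 440 kcal/day.
Target intake = 1856.075 − 440 = 1416.075 kcal/day.

1416 kcal per day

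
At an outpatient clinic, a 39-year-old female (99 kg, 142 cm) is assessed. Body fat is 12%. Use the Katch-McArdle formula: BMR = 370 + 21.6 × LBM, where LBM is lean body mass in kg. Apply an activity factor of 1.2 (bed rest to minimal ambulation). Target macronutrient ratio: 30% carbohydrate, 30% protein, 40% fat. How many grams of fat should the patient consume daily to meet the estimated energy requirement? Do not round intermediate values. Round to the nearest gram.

120 g/day

LBM = 99 × (1 − 0.12) = 87.12 kg. Katch-McArdle: BMR = 370 + 21.6 × 87.12 = 2251.792 kcal/day.
TEE = 2251.792 × 1.2 = 2702.1504 kcal/day.
Fat energy = 40% × 2702.1504 = 1080.8602 kcal.
Fat = 1080.8602 ÷ 9 kcal/g = 120.0956 g.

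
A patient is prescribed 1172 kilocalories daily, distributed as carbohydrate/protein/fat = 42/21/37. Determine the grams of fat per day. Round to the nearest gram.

Fat energy = 37% × 1172 = 433.64 kcal.
At 9 kcal/g: 433.64 ÷ 9 = 48.1822 g.

48 g/day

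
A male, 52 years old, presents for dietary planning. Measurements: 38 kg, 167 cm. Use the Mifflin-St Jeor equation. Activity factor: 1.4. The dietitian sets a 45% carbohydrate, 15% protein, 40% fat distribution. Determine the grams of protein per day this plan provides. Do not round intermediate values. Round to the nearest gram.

Mifflin-St Jeor (male): BMR = 10(38) + 6.25(167) − 5(52) + 5 = 380 + 1043.75 − 260 + 5 = 1168.75 kcal/day.
TEE = 1168.75 × 1.4 = 1636.25 kcal/day.
Protein energy = 15% × 1636.25 = 245.4375 kcal.
Protein = 245.4375 ÷ 4 kcal/g = 61.3594 g.

61 g/day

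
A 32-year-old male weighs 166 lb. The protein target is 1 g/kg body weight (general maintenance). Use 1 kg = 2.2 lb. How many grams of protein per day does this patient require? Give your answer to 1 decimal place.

Weight in kg = 166 ÷ 2.2 = 75.4545 kg.
Protein = 1 g/kg × 75.4545 kg = 75.4545 g/day.

75.5 g/day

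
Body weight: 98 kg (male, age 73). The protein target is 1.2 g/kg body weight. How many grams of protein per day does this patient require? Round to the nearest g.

118 g/day

Protein = 1.2 g/kg × 98 kg = 117.6 g/day.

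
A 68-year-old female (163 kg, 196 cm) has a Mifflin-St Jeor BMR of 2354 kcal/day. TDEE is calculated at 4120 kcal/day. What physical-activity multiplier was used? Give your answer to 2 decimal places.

Activity factor = TEE ÷ BMR = 4120 ÷ 2354 = 1.75.

1.75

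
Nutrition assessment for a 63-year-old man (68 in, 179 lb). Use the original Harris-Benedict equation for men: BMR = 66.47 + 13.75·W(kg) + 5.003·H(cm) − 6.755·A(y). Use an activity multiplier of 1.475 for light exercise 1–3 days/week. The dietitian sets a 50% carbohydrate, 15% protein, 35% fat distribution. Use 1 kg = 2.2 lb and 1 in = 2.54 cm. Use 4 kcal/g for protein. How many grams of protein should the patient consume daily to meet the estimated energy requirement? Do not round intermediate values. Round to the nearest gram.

90 g/day

Convert to metric: weight = 179 ÷ 2.2 = 81.3636 kg; height = 68 × 2.54 = 172.72 cm.
Harris-Benedict: BMR = 66.47 + 13.75(81.3636) + 5.003(172.72) − 6.755(63) = 1623.7732 kcal/day.
TEE = 1623.7732 × 1.475 = 2395.0654 kcal/day.
Protein energy = 15% × 2395.0654 = 359.2598 kcal.
Protein = 359.2598 ÷ 4 kcal/g = 89.815 g.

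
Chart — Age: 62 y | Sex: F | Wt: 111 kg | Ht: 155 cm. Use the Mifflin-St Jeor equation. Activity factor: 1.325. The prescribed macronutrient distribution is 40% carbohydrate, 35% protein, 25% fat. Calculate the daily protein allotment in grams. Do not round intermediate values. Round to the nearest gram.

186 g/day

Mifflin-St Jeor (female): BMR = 10(111) + 6.25(155) − 5(62) − 161 = 1110 + 968.75 − 310 − 161 = 1607.75 kcal/day.
TEE = 1607.75 × 1.325 = 2130.2688 kcal/day.
Protein energy = 35% × 2130.2688 = 745.5941 kcal.
Protein = 745.5941 ÷ 4 kcal/g = 186.3985 g.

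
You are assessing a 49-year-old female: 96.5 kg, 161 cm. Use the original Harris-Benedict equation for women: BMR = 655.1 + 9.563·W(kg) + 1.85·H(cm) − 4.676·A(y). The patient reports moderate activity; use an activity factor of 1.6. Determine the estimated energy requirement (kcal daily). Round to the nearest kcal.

Harris-Benedict: BMR = 655.1 + 9.563(96.5) + 1.85(161) − 4.676(49) = 1646.6555 kcal/day.
TEE = BMR × activity factor = 1646.6555 × 1.6 = 2634.6488 kcal/day.

2635 kcal daily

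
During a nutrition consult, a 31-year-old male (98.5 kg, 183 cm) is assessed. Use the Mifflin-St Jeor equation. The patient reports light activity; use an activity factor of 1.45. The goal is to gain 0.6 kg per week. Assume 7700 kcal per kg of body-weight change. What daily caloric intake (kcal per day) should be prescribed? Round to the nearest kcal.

3529 kcal per day

Mifflin-St Jeor (male): BMR = 10(98.5) + 6.25(183) − 5(31) + 5 = 985 + 1143.75 − 155 + 5 = 1978.75 kcal/day.
TEE = 1978.75 × 1.45 = 2869.1875 kcal/day.
Required daily surplus = 0.6 × 7700 ÷ 7 = 660 kcal/day.
Target intake = 2869.1875 + 660 = 3529.1875 kcal/day.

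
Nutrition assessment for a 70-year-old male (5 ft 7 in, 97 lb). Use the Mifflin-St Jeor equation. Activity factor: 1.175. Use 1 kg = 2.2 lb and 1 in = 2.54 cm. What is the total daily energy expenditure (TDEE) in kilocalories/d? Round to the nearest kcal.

1362 kilocalories/d

Convert to metric: weight = 97 ÷ 2.2 = 44.0909 kg; height = (5×12 + 7) × 2.54 = 67 × 2.54 = 170.18 cm.
Mifflin-St Jeor (male): BMR = 10(44.0909) + 6.25(170.18) − 5(70) + 5 = 440.9091 + 1063.625 − 350 + 5 = 1159.5341 kcal/day.
TEE = BMR × activity factor = 1159.5341 × 1.175 = 1362.4526 kcal/day.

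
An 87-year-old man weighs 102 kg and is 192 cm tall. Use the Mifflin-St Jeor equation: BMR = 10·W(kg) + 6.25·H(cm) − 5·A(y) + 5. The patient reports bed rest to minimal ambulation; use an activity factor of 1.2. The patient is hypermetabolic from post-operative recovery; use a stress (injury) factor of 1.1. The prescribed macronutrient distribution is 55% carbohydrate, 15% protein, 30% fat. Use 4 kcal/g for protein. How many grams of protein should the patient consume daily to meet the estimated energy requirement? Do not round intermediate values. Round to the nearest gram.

89 g/day

Mifflin-St Jeor (male): BMR = 10(102) + 6.25(192) − 5(87) + 5 = 1020 + 1200 − 435 + 5 = 1790 kcal/day.
TEE = 1790 × 1.2 = 2148 kcal/day.
With stress factor 1.1: 2148 × 1.1 = 2362.8 kcal/day.
Protein energy = 15% × 2362.8 = 354.42 kcal.
Protein = 354.42 ÷ 4 kcal/g = 88.605 g.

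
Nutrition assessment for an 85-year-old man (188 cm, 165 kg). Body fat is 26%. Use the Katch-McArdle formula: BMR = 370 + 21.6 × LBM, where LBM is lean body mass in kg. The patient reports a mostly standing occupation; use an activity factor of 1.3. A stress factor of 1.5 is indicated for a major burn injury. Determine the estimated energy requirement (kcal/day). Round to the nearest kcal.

5864 kcal/day

LBM = 165 × (1 − 0.26) = 122.1 kg. Katch-McArdle: BMR = 370 + 21.6 × 122.1 = 3007.36 kcal/day.
TEE = BMR × activity factor = 3007.36 × 1.3 = 3909.568 kcal/day.
Apply stress factor: 3909.568 × 1.5 = 5864.352 kcal/day.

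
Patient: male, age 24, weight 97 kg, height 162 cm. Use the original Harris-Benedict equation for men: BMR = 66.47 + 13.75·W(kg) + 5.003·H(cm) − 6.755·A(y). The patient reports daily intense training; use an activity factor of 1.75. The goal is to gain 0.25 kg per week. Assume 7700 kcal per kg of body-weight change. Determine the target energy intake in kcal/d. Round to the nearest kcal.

Harris-Benedict: BMR = 66.47 + 13.75(97) + 5.003(162) − 6.755(24) = 2048.586 kcal/day.
TEE = 2048.586 × 1.75 = 3585.0255 kcal/day.
Required daily surplus = 0.25 × 7700 ÷ 7 = 275 kcal/day.
Target intake = 3585.0255 + 275 = 3860.0255 kcal/day.

3860 kcal/d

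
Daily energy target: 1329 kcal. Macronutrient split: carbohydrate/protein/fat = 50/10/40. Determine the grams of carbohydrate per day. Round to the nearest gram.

Carbohydrate energy = 50% × 1329 = 664.5 kcal.
At 4 kcal/g: 664.5 ÷ 4 = 166.125 g.

166 g/day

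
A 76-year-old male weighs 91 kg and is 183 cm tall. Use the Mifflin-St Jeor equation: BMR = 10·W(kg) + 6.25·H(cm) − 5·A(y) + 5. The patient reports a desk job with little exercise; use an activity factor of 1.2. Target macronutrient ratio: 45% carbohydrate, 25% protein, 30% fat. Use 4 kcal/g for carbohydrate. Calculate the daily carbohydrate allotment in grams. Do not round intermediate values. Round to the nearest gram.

227 g/day

Mifflin-St Jeor (male): BMR = 10(91) + 6.25(183) − 5(76) + 5 = 910 + 1143.75 − 380 + 5 = 1678.75 kcal/day.
TEE = 1678.75 × 1.2 = 2014.5 kcal/day.
Carbohydrate energy = 45% × 2014.5 = 906.525 kcal.
Carbohydrate = 906.525 ÷ 4 kcal/g = 226.6313 g.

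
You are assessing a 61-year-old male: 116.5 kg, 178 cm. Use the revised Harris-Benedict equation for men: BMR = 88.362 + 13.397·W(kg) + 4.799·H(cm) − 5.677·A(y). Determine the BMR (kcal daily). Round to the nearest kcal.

2157 kcal daily

Harris-Benedict: BMR = 88.362 + 13.397(116.5) + 4.799(178) − 5.677(61) = 2157.0375 kcal/day.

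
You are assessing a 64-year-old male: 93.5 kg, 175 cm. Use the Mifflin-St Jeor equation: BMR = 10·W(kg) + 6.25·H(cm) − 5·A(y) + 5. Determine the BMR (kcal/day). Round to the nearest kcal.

1714 kcal/day

Mifflin-St Jeor (male): BMR = 10(93.5) + 6.25(175) − 5(64) + 5 = 935 + 1093.75 − 320 + 5 = 1713.75 kcal/day.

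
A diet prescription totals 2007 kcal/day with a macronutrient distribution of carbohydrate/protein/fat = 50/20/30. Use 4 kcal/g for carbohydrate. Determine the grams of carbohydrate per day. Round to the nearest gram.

251 g/day

Carbohydrate energy = 50% × 2007 = 1003.5 kcal.
At 4 kcal/g: 1003.5 ÷ 4 = 250.875 g.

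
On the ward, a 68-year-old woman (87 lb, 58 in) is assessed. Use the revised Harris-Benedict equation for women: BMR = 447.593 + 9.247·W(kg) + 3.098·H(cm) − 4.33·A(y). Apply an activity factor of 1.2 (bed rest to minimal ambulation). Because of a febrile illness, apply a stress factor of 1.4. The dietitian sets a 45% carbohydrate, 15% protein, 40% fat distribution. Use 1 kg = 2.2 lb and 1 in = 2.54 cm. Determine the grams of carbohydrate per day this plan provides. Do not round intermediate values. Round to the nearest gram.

Convert to metric: weight = 87 ÷ 2.2 = 39.5455 kg; height = 58 × 2.54 = 147.32 cm.
Harris-Benedict: BMR = 447.593 + 9.247(39.5455) + 3.098(147.32) − 4.33(68) = 975.2272 kcal/day.
TEE = 975.2272 × 1.2 = 1170.2726 kcal/day.
With stress factor 1.4: 1170.2726 × 1.4 = 1638.3817 kcal/day.
Carbohydrate energy = 45% × 1638.3817 = 737.2717 kcal.
Carbohydrate = 737.2717 ÷ 4 kcal/g = 184.3179 g.

184 g/day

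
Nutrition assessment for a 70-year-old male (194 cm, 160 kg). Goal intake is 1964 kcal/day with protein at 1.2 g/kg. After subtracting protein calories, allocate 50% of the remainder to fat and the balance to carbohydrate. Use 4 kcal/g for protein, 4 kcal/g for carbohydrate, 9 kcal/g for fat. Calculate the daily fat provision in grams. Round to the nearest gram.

66 g/day

Protein = 1.2 × 160 = 192 g → 192 × 4 = 768 kcal.
Non-protein calories = 1964 − 768 = 1196 kcal.
Fat: 50% × 1196 = 598 kcal; carbohydrate: 598 kcal.
Fat: 598 kcal ÷ 9 kcal/g = 66.4444 g.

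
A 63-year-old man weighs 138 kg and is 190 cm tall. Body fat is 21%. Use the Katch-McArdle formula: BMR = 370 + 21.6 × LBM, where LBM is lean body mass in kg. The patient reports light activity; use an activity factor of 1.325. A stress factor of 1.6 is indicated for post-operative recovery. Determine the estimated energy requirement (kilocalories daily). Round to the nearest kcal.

5777 kilocalories daily

LBM = 138 × (1 − 0.21) = 109.02 kg. Katch-McArdle: BMR = 370 + 21.6 × 109.02 = 2724.832 kcal/day.
TEE = BMR × activity factor = 2724.832 × 1.325 = 3610.4024 kcal/day.
Apply stress factor: 3610.4024 × 1.6 = 5776.6438 kcal/day.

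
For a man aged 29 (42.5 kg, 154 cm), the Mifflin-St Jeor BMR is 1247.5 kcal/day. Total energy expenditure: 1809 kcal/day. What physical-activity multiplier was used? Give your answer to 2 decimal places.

1.45

Activity factor = TEE ÷ BMR = 1809 ÷ 1247.5 = 1.45.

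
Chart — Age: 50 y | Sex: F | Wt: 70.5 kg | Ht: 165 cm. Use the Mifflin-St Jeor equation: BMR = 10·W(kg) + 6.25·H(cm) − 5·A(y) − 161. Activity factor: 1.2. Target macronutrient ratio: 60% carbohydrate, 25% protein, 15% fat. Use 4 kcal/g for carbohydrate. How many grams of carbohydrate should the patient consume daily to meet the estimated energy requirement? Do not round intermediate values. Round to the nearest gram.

Mifflin-St Jeor (female): BMR = 10(70.5) + 6.25(165) − 5(50) − 161 = 705 + 1031.25 − 250 − 161 = 1325.25 kcal/day.
TEE = 1325.25 × 1.2 = 1590.3 kcal/day.
Carbohydrate energy = 60% × 1590.3 = 954.18 kcal.
Carbohydrate = 954.18 ÷ 4 kcal/g = 238.545 g.

239 g/day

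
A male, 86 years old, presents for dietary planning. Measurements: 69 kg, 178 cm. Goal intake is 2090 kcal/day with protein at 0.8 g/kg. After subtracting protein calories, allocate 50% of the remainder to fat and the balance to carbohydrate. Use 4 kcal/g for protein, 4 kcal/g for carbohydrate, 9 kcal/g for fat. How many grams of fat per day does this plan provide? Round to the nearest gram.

104 g/day

Protein = 0.8 × 69 = 55.2 g → 55.2 × 4 = 220.8 kcal.
Non-protein calories = 2090 − 220.8 = 1869.2 kcal.
Fat: 50% × 1869.2 = 934.6 kcal; carbohydrate: 934.6 kcal.
Fat: 934.6 kcal ÷ 9 kcal/g = 103.8444 g.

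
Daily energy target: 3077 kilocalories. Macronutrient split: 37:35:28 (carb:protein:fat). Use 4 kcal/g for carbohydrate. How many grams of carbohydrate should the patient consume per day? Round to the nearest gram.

Carbohydrate energy = 37% × 3077 = 1138.49 kcal.
At 4 kcal/g: 1138.49 ÷ 4 = 284.6225 g.

285 g/day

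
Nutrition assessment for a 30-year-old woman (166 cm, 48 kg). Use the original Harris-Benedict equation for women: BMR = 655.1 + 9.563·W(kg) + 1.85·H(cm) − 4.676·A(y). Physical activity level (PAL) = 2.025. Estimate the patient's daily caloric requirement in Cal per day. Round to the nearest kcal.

Harris-Benedict: BMR = 655.1 + 9.563(48) + 1.85(166) − 4.676(30) = 1280.944 kcal/day.
TEE = BMR × activity factor = 1280.944 × 2.025 = 2593.9116 kcal/day.

2594 Cal per day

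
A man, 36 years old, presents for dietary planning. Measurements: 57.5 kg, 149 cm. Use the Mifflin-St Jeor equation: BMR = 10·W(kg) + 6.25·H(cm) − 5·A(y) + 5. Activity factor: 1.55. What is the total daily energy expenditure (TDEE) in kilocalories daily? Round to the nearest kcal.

Mifflin-St Jeor (male): BMR = 10(57.5) + 6.25(149) − 5(36) + 5 = 575 + 931.25 − 180 + 5 = 1331.25 kcal/day.
TEE = BMR × activity factor = 1331.25 × 1.55 = 2063.4375 kcal/day.

2063 kilocalories daily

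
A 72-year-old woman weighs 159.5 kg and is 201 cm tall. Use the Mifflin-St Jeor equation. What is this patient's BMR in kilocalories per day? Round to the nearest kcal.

2330 kilocalories per day

Mifflin-St Jeor (female): BMR = 10(159.5) + 6.25(201) − 5(72) − 161 = 1595 + 1256.25 − 360 − 161 = 2330.25 kcal/day.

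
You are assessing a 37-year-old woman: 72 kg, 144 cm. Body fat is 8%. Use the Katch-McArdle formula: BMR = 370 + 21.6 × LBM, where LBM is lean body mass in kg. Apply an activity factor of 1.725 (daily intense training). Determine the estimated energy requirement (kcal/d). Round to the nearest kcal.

LBM = 72 × (1 − 0.08) = 66.24 kg. Katch-McArdle: BMR = 370 + 21.6 × 66.24 = 1800.784 kcal/day.
TEE = BMR × activity factor = 1800.784 × 1.725 = 3106.3524 kcal/day.

3106 kcal/d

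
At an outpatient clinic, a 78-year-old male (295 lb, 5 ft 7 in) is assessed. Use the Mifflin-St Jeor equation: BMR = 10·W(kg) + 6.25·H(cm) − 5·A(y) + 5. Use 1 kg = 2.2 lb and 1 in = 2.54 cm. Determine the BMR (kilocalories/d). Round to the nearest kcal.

Convert to metric: weight = 295 ÷ 2.2 = 134.0909 kg; height = (5×12 + 7) × 2.54 = 67 × 2.54 = 170.18 cm.
Mifflin-St Jeor (male): BMR = 10(134.0909) + 6.25(170.18) − 5(78) + 5 = 1340.9091 + 1063.625 − 390 + 5 = 2019.5341 kcal/day.

2020 kilocalories/d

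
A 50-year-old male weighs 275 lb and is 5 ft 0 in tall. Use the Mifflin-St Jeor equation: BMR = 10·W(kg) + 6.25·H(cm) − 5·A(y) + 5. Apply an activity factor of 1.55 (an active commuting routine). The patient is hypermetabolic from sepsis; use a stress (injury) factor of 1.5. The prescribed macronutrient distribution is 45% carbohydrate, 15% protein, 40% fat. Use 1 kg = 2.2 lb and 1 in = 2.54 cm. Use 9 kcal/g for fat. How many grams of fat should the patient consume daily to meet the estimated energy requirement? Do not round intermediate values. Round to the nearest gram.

202 g/day

Convert to metric: weight = 275 ÷ 2.2 = 125 kg; height = (5×12 + 0) × 2.54 = 60 × 2.54 = 152.4 cm.
Mifflin-St Jeor (male): BMR = 10(125) + 6.25(152.4) − 5(50) + 5 = 1250 + 952.5 − 250 + 5 = 1957.5 kcal/day.
TEE = 1957.5 × 1.55 = 3034.125 kcal/day.
With stress factor 1.5: 3034.125 × 1.5 = 4551.1875 kcal/day.
Fat energy = 40% × 4551.1875 = 1820.475 kcal.
Fat = 1820.475 ÷ 9 kcal/g = 202.275 g.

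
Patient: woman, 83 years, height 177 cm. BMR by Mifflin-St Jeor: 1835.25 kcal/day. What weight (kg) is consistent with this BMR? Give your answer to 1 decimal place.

1835.25 = 10·W + 6.25(177) − 5(83) − 161
10·W = 1835.25 − 530.25 = 1305, so W = 130.5 kg.

130.5 kg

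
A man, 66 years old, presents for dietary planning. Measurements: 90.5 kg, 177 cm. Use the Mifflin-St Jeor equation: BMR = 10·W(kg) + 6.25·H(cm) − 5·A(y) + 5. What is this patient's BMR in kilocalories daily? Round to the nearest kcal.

Mifflin-St Jeor (male): BMR = 10(90.5) + 6.25(177) − 5(66) + 5 = 905 + 1106.25 − 330 + 5 = 1686.25 kcal/day.

1686 kilocalories daily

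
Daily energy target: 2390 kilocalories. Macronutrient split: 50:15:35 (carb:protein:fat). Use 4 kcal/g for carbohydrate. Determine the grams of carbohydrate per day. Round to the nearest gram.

Carbohydrate energy = 50% × 2390 = 1195 kcal.
At 4 kcal/g: 1195 ÷ 4 = 298.75 g.

299 g/day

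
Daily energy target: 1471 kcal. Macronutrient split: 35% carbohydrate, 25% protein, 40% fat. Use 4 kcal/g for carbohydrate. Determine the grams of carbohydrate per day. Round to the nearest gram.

129 g/day

Carbohydrate energy = 35% × 1471 = 514.85 kcal.
At 4 kcal/g: 514.85 ÷ 4 = 128.7125 g.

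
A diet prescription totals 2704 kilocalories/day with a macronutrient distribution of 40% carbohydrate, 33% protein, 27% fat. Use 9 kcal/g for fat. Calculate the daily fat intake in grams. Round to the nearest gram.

81 g/day

Fat energy = 27% × 2704 = 730.08 kcal.
At 9 kcal/g: 730.08 ÷ 9 = 81.12 g.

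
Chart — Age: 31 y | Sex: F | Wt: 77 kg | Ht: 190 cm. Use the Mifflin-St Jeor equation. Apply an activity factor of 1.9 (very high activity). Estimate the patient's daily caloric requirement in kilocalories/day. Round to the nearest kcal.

3119 kilocalories/day

Mifflin-St Jeor (female): BMR = 10(77) + 6.25(190) − 5(31) − 161 = 770 + 1187.5 − 155 − 161 = 1641.5 kcal/day.
TEE = BMR × activity factor = 1641.5 × 1.9 = 3118.85 kcal/day.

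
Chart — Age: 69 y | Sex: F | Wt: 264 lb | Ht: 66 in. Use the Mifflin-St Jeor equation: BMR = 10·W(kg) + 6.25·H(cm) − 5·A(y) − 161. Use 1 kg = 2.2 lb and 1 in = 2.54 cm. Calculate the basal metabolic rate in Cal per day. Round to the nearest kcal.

1742 Cal per day

Convert to metric: weight = 264 ÷ 2.2 = 120 kg; height = 66 × 2.54 = 167.64 cm.
Mifflin-St Jeor (female): BMR = 10(120) + 6.25(167.64) − 5(69) − 161 = 1200 + 1047.75 − 345 − 161 = 1741.75 kcal/day.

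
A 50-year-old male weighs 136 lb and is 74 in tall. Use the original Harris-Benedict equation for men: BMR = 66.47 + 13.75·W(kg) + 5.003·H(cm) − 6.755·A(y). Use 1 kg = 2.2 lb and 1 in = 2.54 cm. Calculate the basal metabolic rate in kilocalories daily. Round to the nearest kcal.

1519 kilocalories daily

Convert to metric: weight = 136 ÷ 2.2 = 61.8182 kg; height = 74 × 2.54 = 187.96 cm.
Harris-Benedict: BMR = 66.47 + 13.75(61.8182) + 5.003(187.96) − 6.755(50) = 1519.0839 kcal/day.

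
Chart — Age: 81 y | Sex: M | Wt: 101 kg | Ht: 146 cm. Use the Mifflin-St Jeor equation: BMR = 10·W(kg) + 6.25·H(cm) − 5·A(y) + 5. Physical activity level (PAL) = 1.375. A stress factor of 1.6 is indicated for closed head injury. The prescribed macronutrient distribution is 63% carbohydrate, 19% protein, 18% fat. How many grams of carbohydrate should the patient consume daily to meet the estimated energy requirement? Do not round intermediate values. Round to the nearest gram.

Mifflin-St Jeor (male): BMR = 10(101) + 6.25(146) − 5(81) + 5 = 1010 + 912.5 − 405 + 5 = 1522.5 kcal/day.
TEE = 1522.5 × 1.375 = 2093.4375 kcal/day.
With stress factor 1.6: 2093.4375 × 1.6 = 3349.5 kcal/day.
Carbohydrate energy = 63% × 3349.5 = 2110.185 kcal.
Carbohydrate = 2110.185 ÷ 4 kcal/g = 527.5463 g.

528 g/day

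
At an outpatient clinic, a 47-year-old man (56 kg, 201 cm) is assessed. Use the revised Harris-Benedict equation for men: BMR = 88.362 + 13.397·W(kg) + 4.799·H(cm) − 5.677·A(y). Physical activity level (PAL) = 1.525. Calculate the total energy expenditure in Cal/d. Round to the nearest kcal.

2343 Cal/d

Harris-Benedict: BMR = 88.362 + 13.397(56) + 4.799(201) − 5.677(47) = 1536.374 kcal/day.
TEE = BMR × activity factor = 1536.374 × 1.525 = 2342.9704 kcal/day.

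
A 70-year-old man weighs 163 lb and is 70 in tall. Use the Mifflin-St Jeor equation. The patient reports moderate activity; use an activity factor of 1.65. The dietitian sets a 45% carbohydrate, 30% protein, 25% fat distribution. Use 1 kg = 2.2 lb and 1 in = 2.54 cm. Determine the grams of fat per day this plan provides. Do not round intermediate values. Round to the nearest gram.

69 g/day

Convert to metric: weight = 163 ÷ 2.2 = 74.0909 kg; height = 70 × 2.54 = 177.8 cm.
Mifflin-St Jeor (male): BMR = 10(74.0909) + 6.25(177.8) − 5(70) + 5 = 740.9091 + 1111.25 − 350 + 5 = 1507.1591 kcal/day.
TEE = 1507.1591 × 1.65 = 2486.8125 kcal/day.
Fat energy = 25% × 2486.8125 = 621.7031 kcal.
Fat = 621.7031 ÷ 9 kcal/g = 69.0781 g.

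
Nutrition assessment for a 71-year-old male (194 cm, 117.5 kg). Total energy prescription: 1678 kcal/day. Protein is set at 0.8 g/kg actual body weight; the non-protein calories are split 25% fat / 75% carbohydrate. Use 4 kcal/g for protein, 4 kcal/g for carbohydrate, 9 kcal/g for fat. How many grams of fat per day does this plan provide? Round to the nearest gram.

Protein = 0.8 × 117.5 = 94 g → 94 × 4 = 376 kcal.
Non-protein calories = 1678 − 376 = 1302 kcal.
Fat: 25% × 1302 = 325.5 kcal; carbohydrate: 976.5 kcal.
Fat: 325.5 kcal ÷ 9 kcal/g = 36.1667 g.

36 g/day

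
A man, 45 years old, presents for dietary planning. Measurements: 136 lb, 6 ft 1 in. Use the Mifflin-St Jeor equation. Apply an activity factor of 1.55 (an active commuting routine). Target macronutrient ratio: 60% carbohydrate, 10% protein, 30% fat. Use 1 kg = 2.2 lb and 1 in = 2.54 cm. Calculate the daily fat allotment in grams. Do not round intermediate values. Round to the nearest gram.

80 g/day

Convert to metric: weight = 136 ÷ 2.2 = 61.8182 kg; height = (6×12 + 1) × 2.54 = 73 × 2.54 = 185.42 cm.
Mifflin-St Jeor (male): BMR = 10(61.8182) + 6.25(185.42) − 5(45) + 5 = 618.1818 + 1158.875 − 225 + 5 = 1557.0568 kcal/day.
TEE = 1557.0568 × 1.55 = 2413.4381 kcal/day.
Fat energy = 30% × 2413.4381 = 724.0314 kcal.
Fat = 724.0314 ÷ 9 kcal/g = 80.4479 g.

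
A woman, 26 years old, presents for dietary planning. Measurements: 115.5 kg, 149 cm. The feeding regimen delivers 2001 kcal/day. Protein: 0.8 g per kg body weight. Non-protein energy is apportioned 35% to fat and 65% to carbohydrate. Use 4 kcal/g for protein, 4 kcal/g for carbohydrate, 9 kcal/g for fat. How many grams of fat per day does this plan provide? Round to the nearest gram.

Protein = 0.8 × 115.5 = 92.4 g → 92.4 × 4 = 369.6 kcal.
Non-protein calories = 2001 − 369.6 = 1631.4 kcal.
Fat: 35% × 1631.4 = 570.99 kcal; carbohydrate: 1060.41 kcal.
Fat: 570.99 kcal ÷ 9 kcal/g = 63.4433 g.

63 g/day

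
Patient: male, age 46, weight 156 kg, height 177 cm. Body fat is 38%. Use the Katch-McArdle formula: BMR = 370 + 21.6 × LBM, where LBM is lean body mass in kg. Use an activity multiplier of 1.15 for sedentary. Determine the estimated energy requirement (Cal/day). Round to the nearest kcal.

2828 Cal/day

LBM = 156 × (1 − 0.38) = 96.72 kg. Katch-McArdle: BMR = 370 + 21.6 × 96.72 = 2459.152 kcal/day.
TEE = BMR × activity factor = 2459.152 × 1.15 = 2828.0248 kcal/day.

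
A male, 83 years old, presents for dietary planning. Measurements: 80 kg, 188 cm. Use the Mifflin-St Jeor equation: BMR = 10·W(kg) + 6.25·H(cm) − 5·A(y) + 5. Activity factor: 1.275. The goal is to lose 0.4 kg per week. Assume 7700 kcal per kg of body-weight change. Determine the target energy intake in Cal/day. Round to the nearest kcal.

1555 Cal/day

Mifflin-St Jeor (male): BMR = 10(80) + 6.25(188) − 5(83) + 5 = 800 + 1175 − 415 + 5 = 1565 kcal/day.
TEE = 1565 × 1.275 = 1995.375 kcal/day.
Required daily deficit = 0.4 × 7700 ÷ 7 = 440 kcal/day.
Target intake = 1995.375 − 440 = 1555.375 kcal/day.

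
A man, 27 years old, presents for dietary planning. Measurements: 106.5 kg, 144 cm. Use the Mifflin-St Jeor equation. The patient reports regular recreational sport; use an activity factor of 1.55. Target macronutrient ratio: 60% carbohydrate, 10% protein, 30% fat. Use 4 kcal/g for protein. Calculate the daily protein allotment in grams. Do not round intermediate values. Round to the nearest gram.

71 g/day

Mifflin-St Jeor (male): BMR = 10(106.5) + 6.25(144) − 5(27) + 5 = 1065 + 900 − 135 + 5 = 1835 kcal/day.
TEE = 1835 × 1.55 = 2844.25 kcal/day.
Protein energy = 10% × 2844.25 = 284.425 kcal.
Protein = 284.425 ÷ 4 kcal/g = 71.1063 g.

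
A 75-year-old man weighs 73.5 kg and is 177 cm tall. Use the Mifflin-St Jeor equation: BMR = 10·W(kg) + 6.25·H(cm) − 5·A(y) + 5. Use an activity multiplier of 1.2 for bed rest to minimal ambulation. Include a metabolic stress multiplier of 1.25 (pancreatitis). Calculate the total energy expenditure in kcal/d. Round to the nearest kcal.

2207 kcal/d

Mifflin-St Jeor (male): BMR = 10(73.5) + 6.25(177) − 5(75) + 5 = 735 + 1106.25 − 375 + 5 = 1471.25 kcal/day.
TEE = BMR × activity factor = 1471.25 × 1.2 = 1765.5 kcal/day.
Apply stress factor: 1765.5 × 1.25 = 2206.875 kcal/day.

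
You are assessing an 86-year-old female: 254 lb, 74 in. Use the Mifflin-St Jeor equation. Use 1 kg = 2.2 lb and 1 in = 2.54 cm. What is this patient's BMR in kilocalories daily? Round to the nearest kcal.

1738 kilocalories daily

Convert to metric: weight = 254 ÷ 2.2 = 115.4545 kg; height = 74 × 2.54 = 187.96 cm.
Mifflin-St Jeor (female): BMR = 10(115.4545) + 6.25(187.96) − 5(86) − 161 = 1154.5455 + 1174.75 − 430 − 161 = 1738.2955 kcal/day.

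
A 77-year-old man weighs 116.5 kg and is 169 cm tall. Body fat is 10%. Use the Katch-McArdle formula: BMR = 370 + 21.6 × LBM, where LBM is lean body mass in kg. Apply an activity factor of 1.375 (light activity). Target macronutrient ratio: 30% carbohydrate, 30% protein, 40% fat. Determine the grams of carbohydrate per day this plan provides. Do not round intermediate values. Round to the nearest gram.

272 g/day

LBM = 116.5 × (1 − 0.1) = 104.85 kg. Katch-McArdle: BMR = 370 + 21.6 × 104.85 = 2634.76 kcal/day.
TEE = 2634.76 × 1.375 = 3622.795 kcal/day.
Carbohydrate energy = 30% × 3622.795 = 1086.8385 kcal.
Carbohydrate = 1086.8385 ÷ 4 kcal/g = 271.7096 g.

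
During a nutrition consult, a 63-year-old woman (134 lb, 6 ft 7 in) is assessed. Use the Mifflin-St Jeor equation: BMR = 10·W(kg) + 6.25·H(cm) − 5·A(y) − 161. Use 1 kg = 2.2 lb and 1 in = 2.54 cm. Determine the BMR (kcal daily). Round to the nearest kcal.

1387 kcal daily

Convert to metric: weight = 134 ÷ 2.2 = 60.9091 kg; height = (6×12 + 7) × 2.54 = 79 × 2.54 = 200.66 cm.
Mifflin-St Jeor (female): BMR = 10(60.9091) + 6.25(200.66) − 5(63) − 161 = 609.0909 + 1254.125 − 315 − 161 = 1387.2159 kcal/day.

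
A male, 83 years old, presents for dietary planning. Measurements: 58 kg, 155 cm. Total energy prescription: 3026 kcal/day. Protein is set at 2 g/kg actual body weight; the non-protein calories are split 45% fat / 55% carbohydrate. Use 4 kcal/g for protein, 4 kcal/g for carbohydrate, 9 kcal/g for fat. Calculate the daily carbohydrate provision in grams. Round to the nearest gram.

Protein = 2 × 58 = 116 g → 116 × 4 = 464 kcal.
Non-protein calories = 3026 − 464 = 2562 kcal.
Fat: 45% × 2562 = 1152.9 kcal; carbohydrate: 1409.1 kcal.
Carbohydrate: 1409.1 kcal ÷ 4 kcal/g = 352.275 g.

352 g/day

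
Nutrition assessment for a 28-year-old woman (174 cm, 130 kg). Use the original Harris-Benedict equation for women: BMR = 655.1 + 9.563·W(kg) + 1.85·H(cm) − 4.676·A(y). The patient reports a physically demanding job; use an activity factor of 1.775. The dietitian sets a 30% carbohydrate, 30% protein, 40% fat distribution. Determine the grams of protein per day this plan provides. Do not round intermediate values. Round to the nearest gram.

Harris-Benedict: BMR = 655.1 + 9.563(130) + 1.85(174) − 4.676(28) = 2089.262 kcal/day.
TEE = 2089.262 × 1.775 = 3708.4401 kcal/day.
Protein energy = 30% × 3708.4401 = 1112.532 kcal.
Protein = 1112.532 ÷ 4 kcal/g = 278.133 g.

278 g/day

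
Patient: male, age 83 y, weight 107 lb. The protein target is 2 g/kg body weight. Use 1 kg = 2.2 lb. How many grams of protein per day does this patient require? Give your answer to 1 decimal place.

Weight in kg = 107 ÷ 2.2 = 48.6364 kg.
Protein = 2 g/kg × 48.6364 kg = 97.2727 g/day.

97.3 g/day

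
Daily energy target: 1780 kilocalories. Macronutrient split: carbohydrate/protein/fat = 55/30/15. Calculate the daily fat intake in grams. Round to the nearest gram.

Fat energy = 15% × 1780 = 267 kcal.
At 9 kcal/g: 267 ÷ 9 = 29.6667 g.

30 g/day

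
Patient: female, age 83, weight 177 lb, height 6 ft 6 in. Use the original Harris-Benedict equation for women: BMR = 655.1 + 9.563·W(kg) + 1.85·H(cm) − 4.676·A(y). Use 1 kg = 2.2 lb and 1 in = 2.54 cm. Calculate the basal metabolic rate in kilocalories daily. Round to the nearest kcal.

1403 kilocalories daily

Convert to metric: weight = 177 ÷ 2.2 = 80.4545 kg; height = (6×12 + 6) × 2.54 = 78 × 2.54 = 198.12 cm.
Harris-Benedict: BMR = 655.1 + 9.563(80.4545) + 1.85(198.12) − 4.676(83) = 1402.9008 kcal/day.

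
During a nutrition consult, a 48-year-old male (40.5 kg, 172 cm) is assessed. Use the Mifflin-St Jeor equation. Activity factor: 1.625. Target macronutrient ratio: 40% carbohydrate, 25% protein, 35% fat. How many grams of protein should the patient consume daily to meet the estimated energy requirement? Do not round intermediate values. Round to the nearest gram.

Mifflin-St Jeor (male): BMR = 10(40.5) + 6.25(172) − 5(48) + 5 = 405 + 1075 − 240 + 5 = 1245 kcal/day.
TEE = 1245 × 1.625 = 2023.125 kcal/day.
Protein energy = 25% × 2023.125 = 505.7813 kcal.
Protein = 505.7813 ÷ 4 kcal/g = 126.4453 g.

126 g/day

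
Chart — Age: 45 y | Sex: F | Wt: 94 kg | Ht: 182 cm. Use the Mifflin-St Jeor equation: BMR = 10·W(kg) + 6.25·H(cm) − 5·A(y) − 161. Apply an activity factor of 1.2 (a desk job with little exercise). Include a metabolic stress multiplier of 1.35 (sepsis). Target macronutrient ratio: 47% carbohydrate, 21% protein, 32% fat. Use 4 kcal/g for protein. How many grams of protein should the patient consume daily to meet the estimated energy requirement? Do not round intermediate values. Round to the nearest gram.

144 g/day

Mifflin-St Jeor (female): BMR = 10(94) + 6.25(182) − 5(45) − 161 = 940 + 1137.5 − 225 − 161 = 1691.5 kcal/day.
TEE = 1691.5 × 1.2 = 2029.8 kcal/day.
With stress factor 1.35: 2029.8 × 1.35 = 2740.23 kcal/day.
Protein energy = 21% × 2740.23 = 575.4483 kcal.
Protein = 575.4483 ÷ 4 kcal/g = 143.8621 g.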